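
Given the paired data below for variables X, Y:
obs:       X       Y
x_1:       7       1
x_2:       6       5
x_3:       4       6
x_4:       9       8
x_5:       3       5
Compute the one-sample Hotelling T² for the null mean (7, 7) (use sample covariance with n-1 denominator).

Step 1 — sample mean vector:
  mean(X) = (7 + 6 + 4 + 9 + 3) / 5 = 29/5 = 5.8
  mean(Y) = (1 + 5 + 6 + 8 + 5) / 5 = 25/5 = 5
  x̄ = (5.8, 5),  deviation x̄ - mu_0 = (5.8, 5) - (7, 7) = (-1.2, -2).

Step 2 — sample covariance matrix, S[i,j] = (1/(n-1)) · Σ_k (x_{k,i} - mean_i) · (x_{k,j} - mean_j), divisor n-1 = 4:
  S[X,X] = ((1.2)·(1.2) + (0.2)·(0.2) + (-1.8)·(-1.8) + (3.2)·(3.2) + (-2.8)·(-2.8)) / 4 = 22.8/4 = 5.7
  S[X,Y] = ((1.2)·(-4) + (0.2)·(0) + (-1.8)·(1) + (3.2)·(3) + (-2.8)·(0)) / 4 = 3/4 = 0.75
  S[Y,Y] = ((-4)·(-4) + (0)·(0) + (1)·(1) + (3)·(3) + (0)·(0)) / 4 = 26/4 = 6.5
  S = [[5.7, 0.75],
 [0.75, 6.5]].

Step 3 — invert S. det(S) = 5.7·6.5 - (0.75)² = 36.4875.
  S^{-1} = (1/det) · [[d, -b], [-b, a]] = [[0.1781, -0.0206],
 [-0.0206, 0.1562]].

Step 4 — quadratic form (x̄ - mu_0)^T · S^{-1} · (x̄ - mu_0):
  S^{-1} · (x̄ - mu_0) = (-0.1727, -0.2878),
  (x̄ - mu_0)^T · [...] = (-1.2)·(-0.1727) + (-2)·(-0.2878) = 0.7827.

Step 5 — scale by n: T² = 5 · 0.7827 = 3.9137.

T² ≈ 3.9137


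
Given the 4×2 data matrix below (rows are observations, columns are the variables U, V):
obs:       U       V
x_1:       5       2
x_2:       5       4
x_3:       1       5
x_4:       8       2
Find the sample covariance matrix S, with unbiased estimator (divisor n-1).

Step 1 — column means:
  mean(U) = (5 + 5 + 1 + 8) / 4 = 19/4 = 4.75
  mean(V) = (2 + 4 + 5 + 2) / 4 = 13/4 = 3.25

Step 2 — sample covariance S[i,j] = (1/(n-1)) · Σ_k (x_{k,i} - mean_i) · (x_{k,j} - mean_j), with n-1 = 3.
  S[U,U] = ((0.25)·(0.25) + (0.25)·(0.25) + (-3.75)·(-3.75) + (3.25)·(3.25)) / 3 = 24.75/3 = 8.25
  S[U,V] = ((0.25)·(-1.25) + (0.25)·(0.75) + (-3.75)·(1.75) + (3.25)·(-1.25)) / 3 = -10.75/3 = -3.5833
  S[V,V] = ((-1.25)·(-1.25) + (0.75)·(0.75) + (1.75)·(1.75) + (-1.25)·(-1.25)) / 3 = 6.75/3 = 2.25

S is symmetric (S[j,i] = S[i,j]). Assembling:

S = [[8.25, -3.5833],
 [-3.5833, 2.25]]


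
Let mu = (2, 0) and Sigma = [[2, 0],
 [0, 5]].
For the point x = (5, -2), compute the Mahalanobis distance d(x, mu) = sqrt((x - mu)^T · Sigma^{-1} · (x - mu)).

Step 1 — centre the observation: (x - mu) = (3, -2).

Step 2 — invert Sigma. det(Sigma) = 2·5 - (0)² = 10.
  Sigma^{-1} = (1/det) · [[d, -b], [-b, a]] = [[0.5, 0],
 [0, 0.2]].

Step 3 — form the quadratic (x - mu)^T · Sigma^{-1} · (x - mu):
  Sigma^{-1} · (x - mu) = (1.5, -0.4).
  (x - mu)^T · [Sigma^{-1} · (x - mu)] = (3)·(1.5) + (-2)·(-0.4) = 5.3.

Step 4 — take square root: d = √(5.3) ≈ 2.3022.

d(x, mu) = √(5.3) ≈ 2.3022


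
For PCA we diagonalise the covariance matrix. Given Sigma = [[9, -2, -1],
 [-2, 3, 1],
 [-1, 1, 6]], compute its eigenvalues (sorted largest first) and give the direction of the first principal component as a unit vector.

Step 1 — characteristic polynomial p(λ) = det(λI - Sigma) = λ³ - tr·λ² + c_1·λ - det, where tr = trace, c_1 = sum of the principal 2×2 minors, det = det(Sigma):
  tr = 9 + 3 + 6 = 18,
  c_1 = (9·3 - (-2)²) + (9·6 - (-1)²) + (3·6 - (1)²) = 23 + 53 + 17 = 93,
  det = 9·(3·6 - (1)²) - (-2)·((-2)·6 - (1)·(-1)) + (-1)·((-2)·(1) - 3·(-1)) = 9·(17) - (-2)·(-11) + (-1)·(1) = 130.
  So p(λ) = λ³ - 18λ² + 93λ - 130.
Step 2 — look for an integer root (rational root theorem: any rational root is an integer divisor of 130). Testing λ = 10:
  p(10) = 1000 - 1800 + 930 - 130 = 0  ✓
  Dividing out (λ - 10): p(λ) = (λ - 10)(λ² - 8λ + 13).
Step 3 — remaining eigenvalues from the quadratic λ² - 8λ + 13 = 0:
  Δ = 8² - 4·13 = 64 - 52 = 12,  λ = (8 ± √12)/2 = (8 ± 3.4641)/2 ≈ 5.7321 or 2.2679.
  Sorted: λ_1 = 10,  λ_2 = 5.7321,  λ_3 = 2.2679  (check: sum = 18 = tr ✓).

Step 4 — unit eigenvector for λ_1 = 10: v spans the null space of (Sigma - λ_1 I), whose rows are
  r_1 = (-1, -2, -1),  r_2 = (-2, -7, 1),  r_3 = (-1, 1, -4).
  v is orthogonal to every row, so take v ∝ r_1 × r_2 = ((-2)·(1) - (-1)·(-7), (-1)·(-2) - (-1)·(1), (-1)·(-7) - (-2)·(-2)) = (-9, 3, 3).
  Rescale (divide by 3; multiply by -1 so the first nonzero entry is positive): u = (3, -1, -1).
  ||u|| = √((3)² + (-1)² + (-1)²) = √(11) ≈ 3.3166,  v_1 = u/||u|| ≈ (0.9045, -0.3015, -0.3015) (||v_1|| = 1).

λ_1 = 10,  λ_2 = 5.7321,  λ_3 = 2.2679;  v_1 ≈ (0.9045, -0.3015, -0.3015)


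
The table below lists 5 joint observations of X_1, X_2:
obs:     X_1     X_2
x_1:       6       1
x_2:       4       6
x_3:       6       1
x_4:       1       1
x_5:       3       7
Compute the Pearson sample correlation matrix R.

Step 1 — column means:
  mean(X_1) = (6 + 4 + 6 + 1 + 3) / 5 = 20/5 = 4
  mean(X_2) = (1 + 6 + 1 + 1 + 7) / 5 = 16/5 = 3.2

Step 2 — sample variances and covariances s[i,j] = (1/(n-1)) · Σ_k (x_{k,i} - mean_i) · (x_{k,j} - mean_j), with n-1 = 4:
  s[X_1,X_1] = ((2)·(2) + (0)·(0) + (2)·(2) + (-3)·(-3) + (-1)·(-1)) / 4 = 18/4 = 4.5
  s[X_1,X_2] = ((2)·(-2.2) + (0)·(2.8) + (2)·(-2.2) + (-3)·(-2.2) + (-1)·(3.8)) / 4 = -6/4 = -1.5
  s[X_2,X_2] = ((-2.2)·(-2.2) + (2.8)·(2.8) + (-2.2)·(-2.2) + (-2.2)·(-2.2) + (3.8)·(3.8)) / 4 = 36.8/4 = 9.2
  Sample standard deviations s_i = √(s[i,i]):
  s(X_1) = √(4.5) = 2.1213
  s(X_2) = √(9.2) = 3.0332

Step 3 — r_{ij} = s_{ij} / (s_i · s_j):
  r[X_1,X_1] = 1 (diagonal).
  r[X_1,X_2] = -1.5 / (2.1213 · 3.0332) = -1.5 / 6.4343 = -0.2331
  r[X_2,X_2] = 1 (diagonal).

R is symmetric with unit diagonal. Assembling:

R = [[1, -0.2331],
 [-0.2331, 1]]


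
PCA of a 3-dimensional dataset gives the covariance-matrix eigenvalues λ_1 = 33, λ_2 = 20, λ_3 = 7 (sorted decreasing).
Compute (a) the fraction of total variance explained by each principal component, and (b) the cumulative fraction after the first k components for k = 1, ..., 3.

Step 1 — total variance = trace(Sigma) = Σ λ_i = 33 + 20 + 7 = 60.

Step 2 — fraction explained by component i = λ_i / Σ λ:
  PC1: 33/60 = 0.55
  PC2: 20/60 = 0.3333
  PC3: 7/60 = 0.1167

Step 3 — cumulative fraction after k components = (λ_1 + ... + λ_k) / Σ λ:
  k = 1: 33/60 = 0.55
  k = 2: (33 + 20)/60 = 53/60 = 0.8833
  k = 3: (33 + 20 + 7)/60 = 60/60 = 1

Summary (fraction, with percent):

explained: PC1 0.55 (55%), PC2 0.3333 (33.33%), PC3 0.1167 (11.67%);  cumulative: 0.55, 0.8833, 1


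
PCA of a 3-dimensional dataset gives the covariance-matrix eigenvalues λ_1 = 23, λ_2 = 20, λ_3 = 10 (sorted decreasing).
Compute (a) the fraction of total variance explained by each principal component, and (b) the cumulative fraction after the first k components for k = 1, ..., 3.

Step 1 — total variance = trace(Sigma) = Σ λ_i = 23 + 20 + 10 = 53.

Step 2 — fraction explained by component i = λ_i / Σ λ:
  PC1: 23/53 = 0.434
  PC2: 20/53 = 0.3774
  PC3: 10/53 = 0.1887

Step 3 — cumulative fraction after k components = (λ_1 + ... + λ_k) / Σ λ:
  k = 1: 23/53 = 0.434
  k = 2: (23 + 20)/53 = 43/53 = 0.8113
  k = 3: (23 + 20 + 10)/53 = 53/53 = 1

Summary (fraction, with percent):

explained: PC1 0.434 (43.4%), PC2 0.3774 (37.74%), PC3 0.1887 (18.87%);  cumulative: 0.434, 0.8113, 1


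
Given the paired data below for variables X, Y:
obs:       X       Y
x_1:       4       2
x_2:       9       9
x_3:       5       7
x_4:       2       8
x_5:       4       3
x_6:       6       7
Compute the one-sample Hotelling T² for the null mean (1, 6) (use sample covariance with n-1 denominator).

Step 1 — sample mean vector:
  mean(X) = (4 + 9 + 5 + 2 + 4 + 6) / 6 = 30/6 = 5
  mean(Y) = (2 + 9 + 7 + 8 + 3 + 7) / 6 = 36/6 = 6
  x̄ = (5, 6),  deviation x̄ - mu_0 = (5, 6) - (1, 6) = (4, 0).

Step 2 — sample covariance matrix, S[i,j] = (1/(n-1)) · Σ_k (x_{k,i} - mean_i) · (x_{k,j} - mean_j), divisor n-1 = 5:
  S[X,X] = ((-1)·(-1) + (4)·(4) + (0)·(0) + (-3)·(-3) + (-1)·(-1) + (1)·(1)) / 5 = 28/5 = 5.6
  S[X,Y] = ((-1)·(-4) + (4)·(3) + (0)·(1) + (-3)·(2) + (-1)·(-3) + (1)·(1)) / 5 = 14/5 = 2.8
  S[Y,Y] = ((-4)·(-4) + (3)·(3) + (1)·(1) + (2)·(2) + (-3)·(-3) + (1)·(1)) / 5 = 40/5 = 8
  S = [[5.6, 2.8],
 [2.8, 8]].

Step 3 — invert S. det(S) = 5.6·8 - (2.8)² = 36.96.
  S^{-1} = (1/det) · [[d, -b], [-b, a]] = [[0.2165, -0.0758],
 [-0.0758, 0.1515]].

Step 4 — quadratic form (x̄ - mu_0)^T · S^{-1} · (x̄ - mu_0):
  S^{-1} · (x̄ - mu_0) = (0.8658, -0.303),
  (x̄ - mu_0)^T · [...] = (4)·(0.8658) + (0)·(-0.303) = 3.4632.

Step 5 — scale by n: T² = 6 · 3.4632 = 20.7792.

T² ≈ 20.7792


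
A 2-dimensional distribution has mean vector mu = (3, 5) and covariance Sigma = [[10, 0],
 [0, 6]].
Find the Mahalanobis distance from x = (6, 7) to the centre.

Step 1 — centre the observation: (x - mu) = (3, 2).

Step 2 — invert Sigma. det(Sigma) = 10·6 - (0)² = 60.
  Sigma^{-1} = (1/det) · [[d, -b], [-b, a]] = [[0.1, 0],
 [0, 0.1667]].

Step 3 — form the quadratic (x - mu)^T · Sigma^{-1} · (x - mu):
  Sigma^{-1} · (x - mu) = (0.3, 0.3333).
  (x - mu)^T · [Sigma^{-1} · (x - mu)] = (3)·(0.3) + (2)·(0.3333) = 1.5667.

Step 4 — take square root: d = √(1.5667) ≈ 1.2517.

d(x, mu) = √(1.5667) ≈ 1.2517


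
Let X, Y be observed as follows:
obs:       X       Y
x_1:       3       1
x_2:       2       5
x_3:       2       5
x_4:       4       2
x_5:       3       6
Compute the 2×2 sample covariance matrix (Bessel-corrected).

Step 1 — column means:
  mean(X) = (3 + 2 + 2 + 4 + 3) / 5 = 14/5 = 2.8
  mean(Y) = (1 + 5 + 5 + 2 + 6) / 5 = 19/5 = 3.8

Step 2 — sample covariance S[i,j] = (1/(n-1)) · Σ_k (x_{k,i} - mean_i) · (x_{k,j} - mean_j), with n-1 = 4.
  S[X,X] = ((0.2)·(0.2) + (-0.8)·(-0.8) + (-0.8)·(-0.8) + (1.2)·(1.2) + (0.2)·(0.2)) / 4 = 2.8/4 = 0.7
  S[X,Y] = ((0.2)·(-2.8) + (-0.8)·(1.2) + (-0.8)·(1.2) + (1.2)·(-1.8) + (0.2)·(2.2)) / 4 = -4.2/4 = -1.05
  S[Y,Y] = ((-2.8)·(-2.8) + (1.2)·(1.2) + (1.2)·(1.2) + (-1.8)·(-1.8) + (2.2)·(2.2)) / 4 = 18.8/4 = 4.7

S is symmetric (S[j,i] = S[i,j]). Assembling:

S = [[0.7, -1.05],
 [-1.05, 4.7]]


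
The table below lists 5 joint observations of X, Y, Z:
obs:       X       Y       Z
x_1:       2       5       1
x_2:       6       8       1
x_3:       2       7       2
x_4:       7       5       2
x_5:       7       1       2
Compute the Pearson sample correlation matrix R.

Step 1 — column means:
  mean(X) = (2 + 6 + 2 + 7 + 7) / 5 = 24/5 = 4.8
  mean(Y) = (5 + 8 + 7 + 5 + 1) / 5 = 26/5 = 5.2
  mean(Z) = (1 + 1 + 2 + 2 + 2) / 5 = 8/5 = 1.6

Step 2 — sample variances and covariances s[i,j] = (1/(n-1)) · Σ_k (x_{k,i} - mean_i) · (x_{k,j} - mean_j), with n-1 = 4:
  s[X,X] = ((-2.8)·(-2.8) + (1.2)·(1.2) + (-2.8)·(-2.8) + (2.2)·(2.2) + (2.2)·(2.2)) / 4 = 26.8/4 = 6.7
  s[X,Y] = ((-2.8)·(-0.2) + (1.2)·(2.8) + (-2.8)·(1.8) + (2.2)·(-0.2) + (2.2)·(-4.2)) / 4 = -10.8/4 = -2.7
  s[X,Z] = ((-2.8)·(-0.6) + (1.2)·(-0.6) + (-2.8)·(0.4) + (2.2)·(0.4) + (2.2)·(0.4)) / 4 = 1.6/4 = 0.4
  s[Y,Y] = ((-0.2)·(-0.2) + (2.8)·(2.8) + (1.8)·(1.8) + (-0.2)·(-0.2) + (-4.2)·(-4.2)) / 4 = 28.8/4 = 7.2
  s[Y,Z] = ((-0.2)·(-0.6) + (2.8)·(-0.6) + (1.8)·(0.4) + (-0.2)·(0.4) + (-4.2)·(0.4)) / 4 = -2.6/4 = -0.65
  s[Z,Z] = ((-0.6)·(-0.6) + (-0.6)·(-0.6) + (0.4)·(0.4) + (0.4)·(0.4) + (0.4)·(0.4)) / 4 = 1.2/4 = 0.3
  Sample standard deviations s_i = √(s[i,i]):
  s(X) = √(6.7) = 2.5884
  s(Y) = √(7.2) = 2.6833
  s(Z) = √(0.3) = 0.5477

Step 3 — r_{ij} = s_{ij} / (s_i · s_j):
  r[X,X] = 1 (diagonal).
  r[X,Y] = -2.7 / (2.5884 · 2.6833) = -2.7 / 6.9455 = -0.3887
  r[X,Z] = 0.4 / (2.5884 · 0.5477) = 0.4 / 1.4177 = 0.2821
  r[Y,Y] = 1 (diagonal).
  r[Y,Z] = -0.65 / (2.6833 · 0.5477) = -0.65 / 1.4697 = -0.4423
  r[Z,Z] = 1 (diagonal).

R is symmetric with unit diagonal. Assembling:

R = [[1, -0.3887, 0.2821],
 [-0.3887, 1, -0.4423],
 [0.2821, -0.4423, 1]]


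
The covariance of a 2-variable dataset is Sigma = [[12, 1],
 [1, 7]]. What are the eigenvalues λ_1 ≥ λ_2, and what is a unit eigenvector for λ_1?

Step 1 — characteristic polynomial of 2×2 Sigma:
  det(Sigma - λI) = λ² - trace · λ + det = 0.
  trace = 12 + 7 = 19, det = 12·7 - (1)² = 83.
Step 2 — discriminant:
  Δ = trace² - 4·det = 361 - 332 = 29.
Step 3 — eigenvalues:
  λ = (trace ± √Δ)/2 = (19 ± 5.3852)/2,
  λ_1 = 12.1926,  λ_2 = 6.8074.

Step 4 — unit eigenvector for λ_1: solve (Sigma - λ_1 I)v = 0. First row:
  (12 - 12.1926)·v_x + (1)·v_y = 0, i.e. (-0.1926)·v_x + (1)·v_y = 0,
  so v ∝ (b, λ_1 - a) = (1, 0.1926) = u.
  ||u|| = √((1)² + (0.1926)²) = √(1.0371) ≈ 1.0184,
  v_1 = u/||u|| ≈ (0.982, 0.1891) (||v_1|| = 1).

λ_1 = 12.1926,  λ_2 = 6.8074;  v_1 ≈ (0.982, 0.1891)


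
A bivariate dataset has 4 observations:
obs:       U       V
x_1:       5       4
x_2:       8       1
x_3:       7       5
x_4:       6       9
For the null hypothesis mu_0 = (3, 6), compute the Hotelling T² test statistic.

Step 1 — sample mean vector:
  mean(U) = (5 + 8 + 7 + 6) / 4 = 26/4 = 6.5
  mean(V) = (4 + 1 + 5 + 9) / 4 = 19/4 = 4.75
  x̄ = (6.5, 4.75),  deviation x̄ - mu_0 = (6.5, 4.75) - (3, 6) = (3.5, -1.25).

Step 2 — sample covariance matrix, S[i,j] = (1/(n-1)) · Σ_k (x_{k,i} - mean_i) · (x_{k,j} - mean_j), divisor n-1 = 3:
  S[U,U] = ((-1.5)·(-1.5) + (1.5)·(1.5) + (0.5)·(0.5) + (-0.5)·(-0.5)) / 3 = 5/3 = 1.6667
  S[U,V] = ((-1.5)·(-0.75) + (1.5)·(-3.75) + (0.5)·(0.25) + (-0.5)·(4.25)) / 3 = -6.5/3 = -2.1667
  S[V,V] = ((-0.75)·(-0.75) + (-3.75)·(-3.75) + (0.25)·(0.25) + (4.25)·(4.25)) / 3 = 32.75/3 = 10.9167
  S = [[1.6667, -2.1667],
 [-2.1667, 10.9167]].

Step 3 — invert S. det(S) = 1.6667·10.9167 - (-2.1667)² = 13.5.
  S^{-1} = (1/det) · [[d, -b], [-b, a]] = [[0.8086, 0.1605],
 [0.1605, 0.1235]].

Step 4 — quadratic form (x̄ - mu_0)^T · S^{-1} · (x̄ - mu_0):
  S^{-1} · (x̄ - mu_0) = (2.6296, 0.4074),
  (x̄ - mu_0)^T · [...] = (3.5)·(2.6296) + (-1.25)·(0.4074) = 8.6944.

Step 5 — scale by n: T² = 4 · 8.6944 = 34.7778.

T² ≈ 34.7778


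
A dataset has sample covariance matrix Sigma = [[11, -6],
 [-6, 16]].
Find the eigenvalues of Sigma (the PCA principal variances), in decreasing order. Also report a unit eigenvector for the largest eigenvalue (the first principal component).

Step 1 — characteristic polynomial of 2×2 Sigma:
  det(Sigma - λI) = λ² - trace · λ + det = 0.
  trace = 11 + 16 = 27, det = 11·16 - (-6)² = 140.
Step 2 — discriminant:
  Δ = trace² - 4·det = 729 - 560 = 169.
Step 3 — eigenvalues:
  λ = (trace ± √Δ)/2 = (27 ± 13)/2,
  λ_1 = 20,  λ_2 = 7.

Step 4 — unit eigenvector for λ_1: solve (Sigma - λ_1 I)v = 0. First row:
  (11 - 20)·v_x + (-6)·v_y = 0, i.e. (-9)·v_x + (-6)·v_y = 0,
  so v ∝ (b, λ_1 - a) = (-6, 9); multiply by -1 so the first entry is positive: u = (6, -9).
  ||u|| = √((6)² + (-9)²) = √(117) ≈ 10.8167,
  v_1 = u/||u|| ≈ (0.5547, -0.8321) (||v_1|| = 1).

λ_1 = 20,  λ_2 = 7;  v_1 ≈ (0.5547, -0.8321)


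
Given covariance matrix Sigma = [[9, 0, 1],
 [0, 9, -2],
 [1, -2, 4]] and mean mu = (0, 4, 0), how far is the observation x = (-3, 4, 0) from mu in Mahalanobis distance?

Step 1 — centre the observation: (x - mu) = (-3, 0, 0).

Step 2 — invert Sigma (cofactor / det for 3×3, or solve directly):
  Sigma^{-1} = [[0.1147, -0.0072, -0.0323],
 [-0.0072, 0.1254, 0.0645],
 [-0.0323, 0.0645, 0.2903]].

Step 3 — form the quadratic (x - mu)^T · Sigma^{-1} · (x - mu):
  Sigma^{-1} · (x - mu) = (-0.3441, 0.0215, 0.0968).
  (x - mu)^T · [Sigma^{-1} · (x - mu)] = (-3)·(-0.3441) + (0)·(0.0215) + (0)·(0.0968) = 1.0323.

Step 4 — take square root: d = √(1.0323) ≈ 1.016.

d(x, mu) = √(1.0323) ≈ 1.016


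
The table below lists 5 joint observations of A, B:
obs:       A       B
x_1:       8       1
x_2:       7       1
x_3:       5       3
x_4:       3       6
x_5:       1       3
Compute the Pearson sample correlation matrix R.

Step 1 — column means:
  mean(A) = (8 + 7 + 5 + 3 + 1) / 5 = 24/5 = 4.8
  mean(B) = (1 + 1 + 3 + 6 + 3) / 5 = 14/5 = 2.8

Step 2 — sample variances and covariances s[i,j] = (1/(n-1)) · Σ_k (x_{k,i} - mean_i) · (x_{k,j} - mean_j), with n-1 = 4:
  s[A,A] = ((3.2)·(3.2) + (2.2)·(2.2) + (0.2)·(0.2) + (-1.8)·(-1.8) + (-3.8)·(-3.8)) / 4 = 32.8/4 = 8.2
  s[A,B] = ((3.2)·(-1.8) + (2.2)·(-1.8) + (0.2)·(0.2) + (-1.8)·(3.2) + (-3.8)·(0.2)) / 4 = -16.2/4 = -4.05
  s[B,B] = ((-1.8)·(-1.8) + (-1.8)·(-1.8) + (0.2)·(0.2) + (3.2)·(3.2) + (0.2)·(0.2)) / 4 = 16.8/4 = 4.2
  Sample standard deviations s_i = √(s[i,i]):
  s(A) = √(8.2) = 2.8636
  s(B) = √(4.2) = 2.0494

Step 3 — r_{ij} = s_{ij} / (s_i · s_j):
  r[A,A] = 1 (diagonal).
  r[A,B] = -4.05 / (2.8636 · 2.0494) = -4.05 / 5.8686 = -0.6901
  r[B,B] = 1 (diagonal).

R is symmetric with unit diagonal. Assembling:

R = [[1, -0.6901],
 [-0.6901, 1]]


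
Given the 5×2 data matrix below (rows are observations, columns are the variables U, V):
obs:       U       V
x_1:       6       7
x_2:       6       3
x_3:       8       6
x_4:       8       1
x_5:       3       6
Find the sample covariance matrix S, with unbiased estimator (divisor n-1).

Step 1 — column means:
  mean(U) = (6 + 6 + 8 + 8 + 3) / 5 = 31/5 = 6.2
  mean(V) = (7 + 3 + 6 + 1 + 6) / 5 = 23/5 = 4.6

Step 2 — sample covariance S[i,j] = (1/(n-1)) · Σ_k (x_{k,i} - mean_i) · (x_{k,j} - mean_j), with n-1 = 4.
  S[U,U] = ((-0.2)·(-0.2) + (-0.2)·(-0.2) + (1.8)·(1.8) + (1.8)·(1.8) + (-3.2)·(-3.2)) / 4 = 16.8/4 = 4.2
  S[U,V] = ((-0.2)·(2.4) + (-0.2)·(-1.6) + (1.8)·(1.4) + (1.8)·(-3.6) + (-3.2)·(1.4)) / 4 = -8.6/4 = -2.15
  S[V,V] = ((2.4)·(2.4) + (-1.6)·(-1.6) + (1.4)·(1.4) + (-3.6)·(-3.6) + (1.4)·(1.4)) / 4 = 25.2/4 = 6.3

S is symmetric (S[j,i] = S[i,j]). Assembling:

S = [[4.2, -2.15],
 [-2.15, 6.3]]


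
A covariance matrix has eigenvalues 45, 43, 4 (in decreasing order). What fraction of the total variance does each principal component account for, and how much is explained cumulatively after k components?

Step 1 — total variance = trace(Sigma) = Σ λ_i = 45 + 43 + 4 = 92.

Step 2 — fraction explained by component i = λ_i / Σ λ:
  PC1: 45/92 = 0.4891
  PC2: 43/92 = 0.4674
  PC3: 4/92 = 0.0435

Step 3 — cumulative fraction after k components = (λ_1 + ... + λ_k) / Σ λ:
  k = 1: 45/92 = 0.4891
  k = 2: (45 + 43)/92 = 88/92 = 0.9565
  k = 3: (45 + 43 + 4)/92 = 92/92 = 1

Summary (fraction, with percent):

explained: PC1 0.4891 (48.91%), PC2 0.4674 (46.74%), PC3 0.0435 (4.35%);  cumulative: 0.4891, 0.9565, 1


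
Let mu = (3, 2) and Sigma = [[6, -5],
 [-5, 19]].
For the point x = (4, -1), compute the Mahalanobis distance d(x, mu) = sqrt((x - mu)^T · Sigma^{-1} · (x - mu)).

Step 1 — centre the observation: (x - mu) = (1, -3).

Step 2 — invert Sigma. det(Sigma) = 6·19 - (-5)² = 89.
  Sigma^{-1} = (1/det) · [[d, -b], [-b, a]] = [[0.2135, 0.0562],
 [0.0562, 0.0674]].

Step 3 — form the quadratic (x - mu)^T · Sigma^{-1} · (x - mu):
  Sigma^{-1} · (x - mu) = (0.0449, -0.1461).
  (x - mu)^T · [Sigma^{-1} · (x - mu)] = (1)·(0.0449) + (-3)·(-0.1461) = 0.4831.

Step 4 — take square root: d = √(0.4831) ≈ 0.6951.

d(x, mu) = √(0.4831) ≈ 0.6951


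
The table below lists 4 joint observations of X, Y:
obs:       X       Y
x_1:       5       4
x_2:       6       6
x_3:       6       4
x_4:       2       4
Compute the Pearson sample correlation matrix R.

Step 1 — column means:
  mean(X) = (5 + 6 + 6 + 2) / 4 = 19/4 = 4.75
  mean(Y) = (4 + 6 + 4 + 4) / 4 = 18/4 = 4.5

Step 2 — sample variances and covariances s[i,j] = (1/(n-1)) · Σ_k (x_{k,i} - mean_i) · (x_{k,j} - mean_j), with n-1 = 3:
  s[X,X] = ((0.25)·(0.25) + (1.25)·(1.25) + (1.25)·(1.25) + (-2.75)·(-2.75)) / 3 = 10.75/3 = 3.5833
  s[X,Y] = ((0.25)·(-0.5) + (1.25)·(1.5) + (1.25)·(-0.5) + (-2.75)·(-0.5)) / 3 = 2.5/3 = 0.8333
  s[Y,Y] = ((-0.5)·(-0.5) + (1.5)·(1.5) + (-0.5)·(-0.5) + (-0.5)·(-0.5)) / 3 = 3/3 = 1
  Sample standard deviations s_i = √(s[i,i]):
  s(X) = √(3.5833) = 1.893
  s(Y) = √(1) = 1

Step 3 — r_{ij} = s_{ij} / (s_i · s_j):
  r[X,X] = 1 (diagonal).
  r[X,Y] = 0.8333 / (1.893 · 1) = 0.8333 / 1.893 = 0.4402
  r[Y,Y] = 1 (diagonal).

R is symmetric with unit diagonal. Assembling:

R = [[1, 0.4402],
 [0.4402, 1]]


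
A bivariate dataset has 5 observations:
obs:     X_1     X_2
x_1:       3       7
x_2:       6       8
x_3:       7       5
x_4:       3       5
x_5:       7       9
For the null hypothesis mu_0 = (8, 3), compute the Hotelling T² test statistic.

Step 1 — sample mean vector:
  mean(X_1) = (3 + 6 + 7 + 3 + 7) / 5 = 26/5 = 5.2
  mean(X_2) = (7 + 8 + 5 + 5 + 9) / 5 = 34/5 = 6.8
  x̄ = (5.2, 6.8),  deviation x̄ - mu_0 = (5.2, 6.8) - (8, 3) = (-2.8, 3.8).

Step 2 — sample covariance matrix, S[i,j] = (1/(n-1)) · Σ_k (x_{k,i} - mean_i) · (x_{k,j} - mean_j), divisor n-1 = 4:
  S[X_1,X_1] = ((-2.2)·(-2.2) + (0.8)·(0.8) + (1.8)·(1.8) + (-2.2)·(-2.2) + (1.8)·(1.8)) / 4 = 16.8/4 = 4.2
  S[X_1,X_2] = ((-2.2)·(0.2) + (0.8)·(1.2) + (1.8)·(-1.8) + (-2.2)·(-1.8) + (1.8)·(2.2)) / 4 = 5.2/4 = 1.3
  S[X_2,X_2] = ((0.2)·(0.2) + (1.2)·(1.2) + (-1.8)·(-1.8) + (-1.8)·(-1.8) + (2.2)·(2.2)) / 4 = 12.8/4 = 3.2
  S = [[4.2, 1.3],
 [1.3, 3.2]].

Step 3 — invert S. det(S) = 4.2·3.2 - (1.3)² = 11.75.
  S^{-1} = (1/det) · [[d, -b], [-b, a]] = [[0.2723, -0.1106],
 [-0.1106, 0.3574]].

Step 4 — quadratic form (x̄ - mu_0)^T · S^{-1} · (x̄ - mu_0):
  S^{-1} · (x̄ - mu_0) = (-1.183, 1.6681),
  (x̄ - mu_0)^T · [...] = (-2.8)·(-1.183) + (3.8)·(1.6681) = 9.6511.

Step 5 — scale by n: T² = 5 · 9.6511 = 48.2553.

T² ≈ 48.2553


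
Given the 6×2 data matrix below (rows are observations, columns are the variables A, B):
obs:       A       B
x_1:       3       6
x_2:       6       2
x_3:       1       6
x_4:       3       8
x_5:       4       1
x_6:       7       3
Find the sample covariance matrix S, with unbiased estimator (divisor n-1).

Step 1 — column means:
  mean(A) = (3 + 6 + 1 + 3 + 4 + 7) / 6 = 24/6 = 4
  mean(B) = (6 + 2 + 6 + 8 + 1 + 3) / 6 = 26/6 = 4.3333

Step 2 — sample covariance S[i,j] = (1/(n-1)) · Σ_k (x_{k,i} - mean_i) · (x_{k,j} - mean_j), with n-1 = 5.
  S[A,A] = ((-1)·(-1) + (2)·(2) + (-3)·(-3) + (-1)·(-1) + (0)·(0) + (3)·(3)) / 5 = 24/5 = 4.8
  S[A,B] = ((-1)·(1.6667) + (2)·(-2.3333) + (-3)·(1.6667) + (-1)·(3.6667) + (0)·(-3.3333) + (3)·(-1.3333)) / 5 = -19/5 = -3.8
  S[B,B] = ((1.6667)·(1.6667) + (-2.3333)·(-2.3333) + (1.6667)·(1.6667) + (3.6667)·(3.6667) + (-3.3333)·(-3.3333) + (-1.3333)·(-1.3333)) / 5 = 37.3333/5 = 7.4667

S is symmetric (S[j,i] = S[i,j]). Assembling:

S = [[4.8, -3.8],
 [-3.8, 7.4667]]


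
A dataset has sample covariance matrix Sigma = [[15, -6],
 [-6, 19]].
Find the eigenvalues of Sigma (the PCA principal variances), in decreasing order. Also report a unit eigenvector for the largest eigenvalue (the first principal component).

Step 1 — characteristic polynomial of 2×2 Sigma:
  det(Sigma - λI) = λ² - trace · λ + det = 0.
  trace = 15 + 19 = 34, det = 15·19 - (-6)² = 249.
Step 2 — discriminant:
  Δ = trace² - 4·det = 1156 - 996 = 160.
Step 3 — eigenvalues:
  λ = (trace ± √Δ)/2 = (34 ± 12.6491)/2,
  λ_1 = 23.3246,  λ_2 = 10.6754.

Step 4 — unit eigenvector for λ_1: solve (Sigma - λ_1 I)v = 0. First row:
  (15 - 23.3246)·v_x + (-6)·v_y = 0, i.e. (-8.3246)·v_x + (-6)·v_y = 0,
  so v ∝ (b, λ_1 - a) = (-6, 8.3246); multiply by -1 so the first entry is positive: u = (6, -8.3246).
  ||u|| = √((6)² + (-8.3246)²) = √(105.2982) ≈ 10.2615,
  v_1 = u/||u|| ≈ (0.5847, -0.8112) (||v_1|| = 1).

λ_1 = 23.3246,  λ_2 = 10.6754;  v_1 ≈ (0.5847, -0.8112)


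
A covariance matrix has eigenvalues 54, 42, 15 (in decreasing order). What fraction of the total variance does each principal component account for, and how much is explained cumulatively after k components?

Step 1 — total variance = trace(Sigma) = Σ λ_i = 54 + 42 + 15 = 111.

Step 2 — fraction explained by component i = λ_i / Σ λ:
  PC1: 54/111 = 0.4865
  PC2: 42/111 = 0.3784
  PC3: 15/111 = 0.1351

Step 3 — cumulative fraction after k components = (λ_1 + ... + λ_k) / Σ λ:
  k = 1: 54/111 = 0.4865
  k = 2: (54 + 42)/111 = 96/111 = 0.8649
  k = 3: (54 + 42 + 15)/111 = 111/111 = 1

Summary (fraction, with percent):

explained: PC1 0.4865 (48.65%), PC2 0.3784 (37.84%), PC3 0.1351 (13.51%);  cumulative: 0.4865, 0.8649, 1


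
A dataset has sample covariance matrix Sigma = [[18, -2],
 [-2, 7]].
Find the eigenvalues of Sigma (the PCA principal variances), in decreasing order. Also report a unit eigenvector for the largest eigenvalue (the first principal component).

Step 1 — characteristic polynomial of 2×2 Sigma:
  det(Sigma - λI) = λ² - trace · λ + det = 0.
  trace = 18 + 7 = 25, det = 18·7 - (-2)² = 122.
Step 2 — discriminant:
  Δ = trace² - 4·det = 625 - 488 = 137.
Step 3 — eigenvalues:
  λ = (trace ± √Δ)/2 = (25 ± 11.7047)/2,
  λ_1 = 18.3523,  λ_2 = 6.6477.

Step 4 — unit eigenvector for λ_1: solve (Sigma - λ_1 I)v = 0. First row:
  (18 - 18.3523)·v_x + (-2)·v_y = 0, i.e. (-0.3523)·v_x + (-2)·v_y = 0,
  so v ∝ (b, λ_1 - a) = (-2, 0.3523); multiply by -1 so the first entry is positive: u = (2, -0.3523).
  ||u|| = √((2)² + (-0.3523)²) = √(4.1242) ≈ 2.0308,
  v_1 = u/||u|| ≈ (0.9848, -0.1735) (||v_1|| = 1).

λ_1 = 18.3523,  λ_2 = 6.6477;  v_1 ≈ (0.9848, -0.1735)


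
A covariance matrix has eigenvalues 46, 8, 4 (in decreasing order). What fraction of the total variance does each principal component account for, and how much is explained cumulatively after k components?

Step 1 — total variance = trace(Sigma) = Σ λ_i = 46 + 8 + 4 = 58.

Step 2 — fraction explained by component i = λ_i / Σ λ:
  PC1: 46/58 = 0.7931
  PC2: 8/58 = 0.1379
  PC3: 4/58 = 0.069

Step 3 — cumulative fraction after k components = (λ_1 + ... + λ_k) / Σ λ:
  k = 1: 46/58 = 0.7931
  k = 2: (46 + 8)/58 = 54/58 = 0.931
  k = 3: (46 + 8 + 4)/58 = 58/58 = 1

Summary (fraction, with percent):

explained: PC1 0.7931 (79.31%), PC2 0.1379 (13.79%), PC3 0.069 (6.9%);  cumulative: 0.7931, 0.931, 1


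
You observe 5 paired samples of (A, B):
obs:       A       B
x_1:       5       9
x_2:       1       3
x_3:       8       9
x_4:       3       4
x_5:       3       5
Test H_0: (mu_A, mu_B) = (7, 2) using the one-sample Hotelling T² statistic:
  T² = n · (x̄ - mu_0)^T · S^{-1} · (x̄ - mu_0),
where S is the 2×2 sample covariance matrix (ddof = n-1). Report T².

Step 1 — sample mean vector:
  mean(A) = (5 + 1 + 8 + 3 + 3) / 5 = 20/5 = 4
  mean(B) = (9 + 3 + 9 + 4 + 5) / 5 = 30/5 = 6
  x̄ = (4, 6),  deviation x̄ - mu_0 = (4, 6) - (7, 2) = (-3, 4).

Step 2 — sample covariance matrix, S[i,j] = (1/(n-1)) · Σ_k (x_{k,i} - mean_i) · (x_{k,j} - mean_j), divisor n-1 = 4:
  S[A,A] = ((1)·(1) + (-3)·(-3) + (4)·(4) + (-1)·(-1) + (-1)·(-1)) / 4 = 28/4 = 7
  S[A,B] = ((1)·(3) + (-3)·(-3) + (4)·(3) + (-1)·(-2) + (-1)·(-1)) / 4 = 27/4 = 6.75
  S[B,B] = ((3)·(3) + (-3)·(-3) + (3)·(3) + (-2)·(-2) + (-1)·(-1)) / 4 = 32/4 = 8
  S = [[7, 6.75],
 [6.75, 8]].

Step 3 — invert S. det(S) = 7·8 - (6.75)² = 10.4375.
  S^{-1} = (1/det) · [[d, -b], [-b, a]] = [[0.7665, -0.6467],
 [-0.6467, 0.6707]].

Step 4 — quadratic form (x̄ - mu_0)^T · S^{-1} · (x̄ - mu_0):
  S^{-1} · (x̄ - mu_0) = (-4.8862, 4.6228),
  (x̄ - mu_0)^T · [...] = (-3)·(-4.8862) + (4)·(4.6228) = 33.1497.

Step 5 — scale by n: T² = 5 · 33.1497 = 165.7485.

T² ≈ 165.7485


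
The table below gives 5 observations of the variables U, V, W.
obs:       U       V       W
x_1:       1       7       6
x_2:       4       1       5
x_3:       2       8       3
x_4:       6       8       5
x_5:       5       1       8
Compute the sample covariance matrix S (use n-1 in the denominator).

Step 1 — column means:
  mean(U) = (1 + 4 + 2 + 6 + 5) / 5 = 18/5 = 3.6
  mean(V) = (7 + 1 + 8 + 8 + 1) / 5 = 25/5 = 5
  mean(W) = (6 + 5 + 3 + 5 + 8) / 5 = 27/5 = 5.4

Step 2 — sample covariance S[i,j] = (1/(n-1)) · Σ_k (x_{k,i} - mean_i) · (x_{k,j} - mean_j), with n-1 = 4.
  S[U,U] = ((-2.6)·(-2.6) + (0.4)·(0.4) + (-1.6)·(-1.6) + (2.4)·(2.4) + (1.4)·(1.4)) / 4 = 17.2/4 = 4.3
  S[U,V] = ((-2.6)·(2) + (0.4)·(-4) + (-1.6)·(3) + (2.4)·(3) + (1.4)·(-4)) / 4 = -10/4 = -2.5
  S[U,W] = ((-2.6)·(0.6) + (0.4)·(-0.4) + (-1.6)·(-2.4) + (2.4)·(-0.4) + (1.4)·(2.6)) / 4 = 4.8/4 = 1.2
  S[V,V] = ((2)·(2) + (-4)·(-4) + (3)·(3) + (3)·(3) + (-4)·(-4)) / 4 = 54/4 = 13.5
  S[V,W] = ((2)·(0.6) + (-4)·(-0.4) + (3)·(-2.4) + (3)·(-0.4) + (-4)·(2.6)) / 4 = -16/4 = -4
  S[W,W] = ((0.6)·(0.6) + (-0.4)·(-0.4) + (-2.4)·(-2.4) + (-0.4)·(-0.4) + (2.6)·(2.6)) / 4 = 13.2/4 = 3.3

S is symmetric (S[j,i] = S[i,j]). Assembling:

S = [[4.3, -2.5, 1.2],
 [-2.5, 13.5, -4],
 [1.2, -4, 3.3]]


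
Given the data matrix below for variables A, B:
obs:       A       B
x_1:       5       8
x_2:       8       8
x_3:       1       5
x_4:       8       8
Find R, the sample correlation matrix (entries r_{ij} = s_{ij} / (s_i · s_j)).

Step 1 — column means:
  mean(A) = (5 + 8 + 1 + 8) / 4 = 22/4 = 5.5
  mean(B) = (8 + 8 + 5 + 8) / 4 = 29/4 = 7.25

Step 2 — sample variances and covariances s[i,j] = (1/(n-1)) · Σ_k (x_{k,i} - mean_i) · (x_{k,j} - mean_j), with n-1 = 3:
  s[A,A] = ((-0.5)·(-0.5) + (2.5)·(2.5) + (-4.5)·(-4.5) + (2.5)·(2.5)) / 3 = 33/3 = 11
  s[A,B] = ((-0.5)·(0.75) + (2.5)·(0.75) + (-4.5)·(-2.25) + (2.5)·(0.75)) / 3 = 13.5/3 = 4.5
  s[B,B] = ((0.75)·(0.75) + (0.75)·(0.75) + (-2.25)·(-2.25) + (0.75)·(0.75)) / 3 = 6.75/3 = 2.25
  Sample standard deviations s_i = √(s[i,i]):
  s(A) = √(11) = 3.3166
  s(B) = √(2.25) = 1.5

Step 3 — r_{ij} = s_{ij} / (s_i · s_j):
  r[A,A] = 1 (diagonal).
  r[A,B] = 4.5 / (3.3166 · 1.5) = 4.5 / 4.9749 = 0.9045
  r[B,B] = 1 (diagonal).

R is symmetric with unit diagonal. Assembling:

R = [[1, 0.9045],
 [0.9045, 1]]


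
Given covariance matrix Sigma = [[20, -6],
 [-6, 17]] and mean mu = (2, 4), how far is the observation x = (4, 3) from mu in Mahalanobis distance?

Step 1 — centre the observation: (x - mu) = (2, -1).

Step 2 — invert Sigma. det(Sigma) = 20·17 - (-6)² = 304.
  Sigma^{-1} = (1/det) · [[d, -b], [-b, a]] = [[0.0559, 0.0197],
 [0.0197, 0.0658]].

Step 3 — form the quadratic (x - mu)^T · Sigma^{-1} · (x - mu):
  Sigma^{-1} · (x - mu) = (0.0921, -0.0263).
  (x - mu)^T · [Sigma^{-1} · (x - mu)] = (2)·(0.0921) + (-1)·(-0.0263) = 0.2105.

Step 4 — take square root: d = √(0.2105) ≈ 0.4588.

d(x, mu) = √(0.2105) ≈ 0.4588


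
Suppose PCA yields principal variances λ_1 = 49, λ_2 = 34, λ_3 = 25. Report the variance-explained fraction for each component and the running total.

Step 1 — total variance = trace(Sigma) = Σ λ_i = 49 + 34 + 25 = 108.

Step 2 — fraction explained by component i = λ_i / Σ λ:
  PC1: 49/108 = 0.4537
  PC2: 34/108 = 0.3148
  PC3: 25/108 = 0.2315

Step 3 — cumulative fraction after k components = (λ_1 + ... + λ_k) / Σ λ:
  k = 1: 49/108 = 0.4537
  k = 2: (49 + 34)/108 = 83/108 = 0.7685
  k = 3: (49 + 34 + 25)/108 = 108/108 = 1

Summary (fraction, with percent):

explained: PC1 0.4537 (45.37%), PC2 0.3148 (31.48%), PC3 0.2315 (23.15%);  cumulative: 0.4537, 0.7685, 1


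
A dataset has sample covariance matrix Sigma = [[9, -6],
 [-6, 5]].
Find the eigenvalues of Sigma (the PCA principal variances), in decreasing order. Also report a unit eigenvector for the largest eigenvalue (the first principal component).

Step 1 — characteristic polynomial of 2×2 Sigma:
  det(Sigma - λI) = λ² - trace · λ + det = 0.
  trace = 9 + 5 = 14, det = 9·5 - (-6)² = 9.
Step 2 — discriminant:
  Δ = trace² - 4·det = 196 - 36 = 160.
Step 3 — eigenvalues:
  λ = (trace ± √Δ)/2 = (14 ± 12.6491)/2,
  λ_1 = 13.3246,  λ_2 = 0.6754.

Step 4 — unit eigenvector for λ_1: solve (Sigma - λ_1 I)v = 0. First row:
  (9 - 13.3246)·v_x + (-6)·v_y = 0, i.e. (-4.3246)·v_x + (-6)·v_y = 0,
  so v ∝ (b, λ_1 - a) = (-6, 4.3246); multiply by -1 so the first entry is positive: u = (6, -4.3246).
  ||u|| = √((6)² + (-4.3246)²) = √(54.7018) ≈ 7.3961,
  v_1 = u/||u|| ≈ (0.8112, -0.5847) (||v_1|| = 1).

λ_1 = 13.3246,  λ_2 = 0.6754;  v_1 ≈ (0.8112, -0.5847)


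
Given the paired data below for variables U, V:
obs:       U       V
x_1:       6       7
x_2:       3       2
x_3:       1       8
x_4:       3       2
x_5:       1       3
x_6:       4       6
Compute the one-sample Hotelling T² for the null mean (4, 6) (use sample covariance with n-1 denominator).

Step 1 — sample mean vector:
  mean(U) = (6 + 3 + 1 + 3 + 1 + 4) / 6 = 18/6 = 3
  mean(V) = (7 + 2 + 8 + 2 + 3 + 6) / 6 = 28/6 = 4.6667
  x̄ = (3, 4.6667),  deviation x̄ - mu_0 = (3, 4.6667) - (4, 6) = (-1, -1.3333).

Step 2 — sample covariance matrix, S[i,j] = (1/(n-1)) · Σ_k (x_{k,i} - mean_i) · (x_{k,j} - mean_j), divisor n-1 = 5:
  S[U,U] = ((3)·(3) + (0)·(0) + (-2)·(-2) + (0)·(0) + (-2)·(-2) + (1)·(1)) / 5 = 18/5 = 3.6
  S[U,V] = ((3)·(2.3333) + (0)·(-2.6667) + (-2)·(3.3333) + (0)·(-2.6667) + (-2)·(-1.6667) + (1)·(1.3333)) / 5 = 5/5 = 1
  S[V,V] = ((2.3333)·(2.3333) + (-2.6667)·(-2.6667) + (3.3333)·(3.3333) + (-2.6667)·(-2.6667) + (-1.6667)·(-1.6667) + (1.3333)·(1.3333)) / 5 = 35.3333/5 = 7.0667
  S = [[3.6, 1],
 [1, 7.0667]].

Step 3 — invert S. det(S) = 3.6·7.0667 - (1)² = 24.44.
  S^{-1} = (1/det) · [[d, -b], [-b, a]] = [[0.2891, -0.0409],
 [-0.0409, 0.1473]].

Step 4 — quadratic form (x̄ - mu_0)^T · S^{-1} · (x̄ - mu_0):
  S^{-1} · (x̄ - mu_0) = (-0.2346, -0.1555),
  (x̄ - mu_0)^T · [...] = (-1)·(-0.2346) + (-1.3333)·(-0.1555) = 0.4419.

Step 5 — scale by n: T² = 6 · 0.4419 = 2.6514.

T² ≈ 2.6514


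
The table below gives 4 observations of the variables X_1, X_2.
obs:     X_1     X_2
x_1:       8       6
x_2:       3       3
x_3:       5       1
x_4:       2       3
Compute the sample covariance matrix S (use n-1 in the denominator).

Step 1 — column means:
  mean(X_1) = (8 + 3 + 5 + 2) / 4 = 18/4 = 4.5
  mean(X_2) = (6 + 3 + 1 + 3) / 4 = 13/4 = 3.25

Step 2 — sample covariance S[i,j] = (1/(n-1)) · Σ_k (x_{k,i} - mean_i) · (x_{k,j} - mean_j), with n-1 = 3.
  S[X_1,X_1] = ((3.5)·(3.5) + (-1.5)·(-1.5) + (0.5)·(0.5) + (-2.5)·(-2.5)) / 3 = 21/3 = 7
  S[X_1,X_2] = ((3.5)·(2.75) + (-1.5)·(-0.25) + (0.5)·(-2.25) + (-2.5)·(-0.25)) / 3 = 9.5/3 = 3.1667
  S[X_2,X_2] = ((2.75)·(2.75) + (-0.25)·(-0.25) + (-2.25)·(-2.25) + (-0.25)·(-0.25)) / 3 = 12.75/3 = 4.25

S is symmetric (S[j,i] = S[i,j]). Assembling:

S = [[7, 3.1667],
 [3.1667, 4.25]]


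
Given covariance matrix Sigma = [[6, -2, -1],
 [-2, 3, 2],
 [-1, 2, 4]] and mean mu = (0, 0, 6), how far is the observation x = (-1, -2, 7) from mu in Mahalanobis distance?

Step 1 — centre the observation: (x - mu) = (-1, -2, 1).

Step 2 — invert Sigma (cofactor / det for 3×3, or solve directly):
  Sigma^{-1} = [[0.2162, 0.1622, -0.027],
 [0.1622, 0.6216, -0.2703],
 [-0.027, -0.2703, 0.3784]].

Step 3 — form the quadratic (x - mu)^T · Sigma^{-1} · (x - mu):
  Sigma^{-1} · (x - mu) = (-0.5676, -1.6757, 0.9459).
  (x - mu)^T · [Sigma^{-1} · (x - mu)] = (-1)·(-0.5676) + (-2)·(-1.6757) + (1)·(0.9459) = 4.8649.

Step 4 — take square root: d = √(4.8649) ≈ 2.2056.

d(x, mu) = √(4.8649) ≈ 2.2056


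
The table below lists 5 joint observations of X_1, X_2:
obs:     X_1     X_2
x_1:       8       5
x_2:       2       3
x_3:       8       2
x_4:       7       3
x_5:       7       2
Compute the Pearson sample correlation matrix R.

Step 1 — column means:
  mean(X_1) = (8 + 2 + 8 + 7 + 7) / 5 = 32/5 = 6.4
  mean(X_2) = (5 + 3 + 2 + 3 + 2) / 5 = 15/5 = 3

Step 2 — sample variances and covariances s[i,j] = (1/(n-1)) · Σ_k (x_{k,i} - mean_i) · (x_{k,j} - mean_j), with n-1 = 4:
  s[X_1,X_1] = ((1.6)·(1.6) + (-4.4)·(-4.4) + (1.6)·(1.6) + (0.6)·(0.6) + (0.6)·(0.6)) / 4 = 25.2/4 = 6.3
  s[X_1,X_2] = ((1.6)·(2) + (-4.4)·(0) + (1.6)·(-1) + (0.6)·(0) + (0.6)·(-1)) / 4 = 1/4 = 0.25
  s[X_2,X_2] = ((2)·(2) + (0)·(0) + (-1)·(-1) + (0)·(0) + (-1)·(-1)) / 4 = 6/4 = 1.5
  Sample standard deviations s_i = √(s[i,i]):
  s(X_1) = √(6.3) = 2.51
  s(X_2) = √(1.5) = 1.2247

Step 3 — r_{ij} = s_{ij} / (s_i · s_j):
  r[X_1,X_1] = 1 (diagonal).
  r[X_1,X_2] = 0.25 / (2.51 · 1.2247) = 0.25 / 3.0741 = 0.0813
  r[X_2,X_2] = 1 (diagonal).

R is symmetric with unit diagonal. Assembling:

R = [[1, 0.0813],
 [0.0813, 1]]


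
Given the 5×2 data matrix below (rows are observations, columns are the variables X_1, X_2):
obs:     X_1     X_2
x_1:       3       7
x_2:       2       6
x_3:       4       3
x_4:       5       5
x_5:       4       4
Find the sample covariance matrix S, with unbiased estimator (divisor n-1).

Step 1 — column means:
  mean(X_1) = (3 + 2 + 4 + 5 + 4) / 5 = 18/5 = 3.6
  mean(X_2) = (7 + 6 + 3 + 5 + 4) / 5 = 25/5 = 5

Step 2 — sample covariance S[i,j] = (1/(n-1)) · Σ_k (x_{k,i} - mean_i) · (x_{k,j} - mean_j), with n-1 = 4.
  S[X_1,X_1] = ((-0.6)·(-0.6) + (-1.6)·(-1.6) + (0.4)·(0.4) + (1.4)·(1.4) + (0.4)·(0.4)) / 4 = 5.2/4 = 1.3
  S[X_1,X_2] = ((-0.6)·(2) + (-1.6)·(1) + (0.4)·(-2) + (1.4)·(0) + (0.4)·(-1)) / 4 = -4/4 = -1
  S[X_2,X_2] = ((2)·(2) + (1)·(1) + (-2)·(-2) + (0)·(0) + (-1)·(-1)) / 4 = 10/4 = 2.5

S is symmetric (S[j,i] = S[i,j]). Assembling:

S = [[1.3, -1],
 [-1, 2.5]]


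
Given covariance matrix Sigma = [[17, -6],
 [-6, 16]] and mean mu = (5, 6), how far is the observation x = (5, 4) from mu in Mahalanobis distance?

Step 1 — centre the observation: (x - mu) = (0, -2).

Step 2 — invert Sigma. det(Sigma) = 17·16 - (-6)² = 236.
  Sigma^{-1} = (1/det) · [[d, -b], [-b, a]] = [[0.0678, 0.0254],
 [0.0254, 0.072]].

Step 3 — form the quadratic (x - mu)^T · Sigma^{-1} · (x - mu):
  Sigma^{-1} · (x - mu) = (-0.0508, -0.1441).
  (x - mu)^T · [Sigma^{-1} · (x - mu)] = (0)·(-0.0508) + (-2)·(-0.1441) = 0.2881.

Step 4 — take square root: d = √(0.2881) ≈ 0.5368.

d(x, mu) = √(0.2881) ≈ 0.5368


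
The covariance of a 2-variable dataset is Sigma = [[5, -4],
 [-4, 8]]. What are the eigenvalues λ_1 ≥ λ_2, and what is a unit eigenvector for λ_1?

Step 1 — characteristic polynomial of 2×2 Sigma:
  det(Sigma - λI) = λ² - trace · λ + det = 0.
  trace = 5 + 8 = 13, det = 5·8 - (-4)² = 24.
Step 2 — discriminant:
  Δ = trace² - 4·det = 169 - 96 = 73.
Step 3 — eigenvalues:
  λ = (trace ± √Δ)/2 = (13 ± 8.544)/2,
  λ_1 = 10.772,  λ_2 = 2.228.

Step 4 — unit eigenvector for λ_1: solve (Sigma - λ_1 I)v = 0. First row:
  (5 - 10.772)·v_x + (-4)·v_y = 0, i.e. (-5.772)·v_x + (-4)·v_y = 0,
  so v ∝ (b, λ_1 - a) = (-4, 5.772); multiply by -1 so the first entry is positive: u = (4, -5.772).
  ||u|| = √((4)² + (-5.772)²) = √(49.316) ≈ 7.0225,
  v_1 = u/||u|| ≈ (0.5696, -0.8219) (||v_1|| = 1).

λ_1 = 10.772,  λ_2 = 2.228;  v_1 ≈ (0.5696, -0.8219)


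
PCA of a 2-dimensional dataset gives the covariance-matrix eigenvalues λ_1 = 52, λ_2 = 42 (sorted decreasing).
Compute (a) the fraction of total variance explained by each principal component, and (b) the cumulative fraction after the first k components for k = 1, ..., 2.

Step 1 — total variance = trace(Sigma) = Σ λ_i = 52 + 42 = 94.

Step 2 — fraction explained by component i = λ_i / Σ λ:
  PC1: 52/94 = 0.5532
  PC2: 42/94 = 0.4468

Step 3 — cumulative fraction after k components = (λ_1 + ... + λ_k) / Σ λ:
  k = 1: 52/94 = 0.5532
  k = 2: (52 + 42)/94 = 94/94 = 1

Summary (fraction, with percent):

explained: PC1 0.5532 (55.32%), PC2 0.4468 (44.68%);  cumulative: 0.5532, 1


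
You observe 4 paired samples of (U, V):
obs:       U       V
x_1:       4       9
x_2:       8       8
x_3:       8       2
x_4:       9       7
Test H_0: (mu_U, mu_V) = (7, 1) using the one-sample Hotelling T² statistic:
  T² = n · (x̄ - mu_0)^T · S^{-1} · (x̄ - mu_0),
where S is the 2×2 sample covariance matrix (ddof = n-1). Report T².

Step 1 — sample mean vector:
  mean(U) = (4 + 8 + 8 + 9) / 4 = 29/4 = 7.25
  mean(V) = (9 + 8 + 2 + 7) / 4 = 26/4 = 6.5
  x̄ = (7.25, 6.5),  deviation x̄ - mu_0 = (7.25, 6.5) - (7, 1) = (0.25, 5.5).

Step 2 — sample covariance matrix, S[i,j] = (1/(n-1)) · Σ_k (x_{k,i} - mean_i) · (x_{k,j} - mean_j), divisor n-1 = 3:
  S[U,U] = ((-3.25)·(-3.25) + (0.75)·(0.75) + (0.75)·(0.75) + (1.75)·(1.75)) / 3 = 14.75/3 = 4.9167
  S[U,V] = ((-3.25)·(2.5) + (0.75)·(1.5) + (0.75)·(-4.5) + (1.75)·(0.5)) / 3 = -9.5/3 = -3.1667
  S[V,V] = ((2.5)·(2.5) + (1.5)·(1.5) + (-4.5)·(-4.5) + (0.5)·(0.5)) / 3 = 29/3 = 9.6667
  S = [[4.9167, -3.1667],
 [-3.1667, 9.6667]].

Step 3 — invert S. det(S) = 4.9167·9.6667 - (-3.1667)² = 37.5.
  S^{-1} = (1/det) · [[d, -b], [-b, a]] = [[0.2578, 0.0844],
 [0.0844, 0.1311]].

Step 4 — quadratic form (x̄ - mu_0)^T · S^{-1} · (x̄ - mu_0):
  S^{-1} · (x̄ - mu_0) = (0.5289, 0.7422),
  (x̄ - mu_0)^T · [...] = (0.25)·(0.5289) + (5.5)·(0.7422) = 4.2144.

Step 5 — scale by n: T² = 4 · 4.2144 = 16.8578.

T² ≈ 16.8578
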